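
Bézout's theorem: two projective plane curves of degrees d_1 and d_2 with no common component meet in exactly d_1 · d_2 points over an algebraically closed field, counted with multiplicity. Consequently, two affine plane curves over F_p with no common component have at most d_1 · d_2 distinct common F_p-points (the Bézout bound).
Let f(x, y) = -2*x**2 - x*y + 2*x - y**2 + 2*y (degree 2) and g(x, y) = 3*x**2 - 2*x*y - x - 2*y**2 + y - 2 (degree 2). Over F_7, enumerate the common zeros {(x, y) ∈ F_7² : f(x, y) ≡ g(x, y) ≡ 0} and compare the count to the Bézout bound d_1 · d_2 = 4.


Common zeros: {(1, 0)}; count = 1; Bézout bound = 4.

deg(f) = 2, deg(g) = 2, so Bézout bound = 4.
Scan x ∈ F_7. For each x, list the y ∈ F_7 with f(x, y) ≡ 0 and those with g(x, y) ≡ 0 (mod 7); the common zeros in that column are the intersection.
  x = 0: f ≡ 0 at y ∈ {0, 2}; g ≡ 0 at y ∈ ∅; common: ∅.
  x = 1: f ≡ 0 at y ∈ {0, 1}; g ≡ 0 at y ∈ {0, 3}; common: {0}.
  x = 2: f ≡ 0 at y ∈ ∅; g ≡ 0 at y ∈ ∅; common: ∅.
  x = 3: f ≡ 0 at y ∈ {1, 5}; g ≡ 0 at y ∈ ∅; common: ∅.
  x = 4: f ≡ 0 at y ∈ ∅; g ≡ 0 at y ∈ {0}; common: ∅.
  x = 5: f ≡ 0 at y ∈ ∅; g ≡ 0 at y ∈ {2, 4}; common: ∅.
  x = 6: f ≡ 0 at y ∈ {5}; g ≡ 0 at y ∈ {2, 3}; common: ∅.
Collecting: common zeros = {(1, 0)}, so the count is 1.
Comparison with the Bézout bound: 1 ≤ 4 = deg(f)·deg(g), as expected for curves with no common component (the affine F_7-count falls short of the bound because intersections may lie at infinity, over extension fields, or carry multiplicity).


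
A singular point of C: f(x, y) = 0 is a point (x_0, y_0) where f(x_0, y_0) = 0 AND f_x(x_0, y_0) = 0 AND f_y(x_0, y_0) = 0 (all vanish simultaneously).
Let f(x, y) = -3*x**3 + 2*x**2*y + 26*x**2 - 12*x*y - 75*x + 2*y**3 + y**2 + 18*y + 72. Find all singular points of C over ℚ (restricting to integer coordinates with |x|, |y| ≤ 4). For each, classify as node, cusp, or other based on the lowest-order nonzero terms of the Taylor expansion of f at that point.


Singular points: {(3, 0)}; classification: node.

Compute partial derivatives:
  f_x = -9*x**2 + 4*x*y + 52*x - 12*y - 75.
  f_y = 2*x**2 - 12*x + 6*y**2 + 2*y + 18.
Scan x_0 ∈ {−4, ..., 4}. For each x_0, f_y(x_0, y) is a polynomial in y; find its integer roots y ∈ {−4, ..., 4}, then test f_x and f at those candidates.
  x = -4: f_y(-4, y) = 6*y**2 + 2*y + 98; no integer root y with |y| ≤ 4.
  x = -3: f_y(-3, y) = 6*y**2 + 2*y + 72; no integer root y with |y| ≤ 4.
  x = -2: f_y(-2, y) = 6*y**2 + 2*y + 50; no integer root y with |y| ≤ 4.
  x = -1: f_y(-1, y) = 6*y**2 + 2*y + 32; no integer root y with |y| ≤ 4.
  x = 0: f_y(0, y) = 6*y**2 + 2*y + 18; no integer root y with |y| ≤ 4.
  x = 1: f_y(1, y) = 6*y**2 + 2*y + 8; no integer root y with |y| ≤ 4.
  x = 2: f_y(2, y) = 6*y**2 + 2*y + 2; no integer root y with |y| ≤ 4.
  x = 3: f_y(3, y) = 6*y**2 + 2*y; vanishes at y ∈ {0}. (3, 0): f_x = 0, f = 0 — SINGULAR.
  x = 4: f_y(4, y) = 6*y**2 + 2*y + 2; no integer root y with |y| ≤ 4.
Only singular point on the grid: (3, 0).
Classify: substitute x = 3 + u, y = 0 + v and expand: f = -3*u**3 + 2*u**2*v - u**2 + 2*v**3 + v**2.
No constant or linear terms (consistent with a singular point). Quadratic part: -u**2 + v**2. Cubic part: -3*u**3 + 2*u**2*v + 2*v**3.
The quadratic part v**2 - u**2 = (v − u)(v + u) splits into two distinct linear factors, so there are two distinct tangent lines y − 0 = ±(x − 3) — this is a node (ordinary double point).
Classification: node.


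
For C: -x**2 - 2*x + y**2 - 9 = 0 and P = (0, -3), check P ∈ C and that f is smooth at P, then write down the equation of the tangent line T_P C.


Tangent line at P: -2*x - 6*y - 18 = 0.

Step 1: f(0, -3) = 0, so P lies on C.
Step 2: partial derivatives
  f_x(x, y) = -2*x - 2, f_y(x, y) = 2*y.
  f_x(P) = -2, f_y(P) = -6 (gradient nonzero, so P is smooth).
Step 3: tangent line at P: -2·(x − 0) + -6·(y − -3) = 0.
Expanding: -2*x - 6*y - 18 = 0.


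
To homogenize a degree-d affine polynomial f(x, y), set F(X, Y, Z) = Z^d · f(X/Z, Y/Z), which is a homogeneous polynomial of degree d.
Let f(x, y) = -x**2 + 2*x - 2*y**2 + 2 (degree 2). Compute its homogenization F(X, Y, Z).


F(X, Y, Z) = -X**2 + 2*X*Z - 2*Y**2 + 2*Z**2

deg(f) = 2.
Substitute x = X/Z, y = Y/Z into f, then multiply by Z^2.
  monomial -1·x^2·y^0 ↦ -1·X^2·Y^0·Z^0.
  monomial 2·x^1·y^0 ↦ 2·X^1·Y^0·Z^1.
  monomial -2·x^0·y^2 ↦ -2·X^0·Y^2·Z^0.
  monomial 2·x^0·y^0 ↦ 2·X^0·Y^0·Z^2.
Collecting: F(X, Y, Z) = -X**2 + 2*X*Z - 2*Y**2 + 2*Z**2.


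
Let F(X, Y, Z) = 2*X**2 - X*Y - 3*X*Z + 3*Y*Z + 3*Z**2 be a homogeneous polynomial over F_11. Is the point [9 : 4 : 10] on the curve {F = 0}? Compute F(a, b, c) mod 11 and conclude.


F(9,4,10) ≡ 1 (mod 11); P is NOT on the curve.

Evaluate F(9, 4, 10) term-by-term (mod 11).
  2*X**2 ↦ 2·81·1·1 = 162
  -X*Y ↦ -1·9·4·1 = -36
  -3*X*Z ↦ -3·9·1·10 = -270
  3*Y*Z ↦ 3·1·4·10 = 120
  3*Z**2 ↦ 3·1·1·100 = 300
Sum: F(9, 4, 10) = (162) + (-36) + (-270) + (120) + (300) = 276.
Reducing mod 11: 276 ≡ 1 (mod 11).
Since F(a, b, c) ≡ 1 ≠ 0 (mod 11), P does NOT lie on the curve.


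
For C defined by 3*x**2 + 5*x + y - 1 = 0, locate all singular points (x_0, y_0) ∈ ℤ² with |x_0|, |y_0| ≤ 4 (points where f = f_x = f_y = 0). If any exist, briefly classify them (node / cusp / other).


No singular points in the scanned grid; C is smooth there.

Compute partial derivatives:
  f_x = 6*x + 5.
  f_y = 1.
f_y = 1 is a nonzero constant, so f_y never vanishes: no point (x, y) can satisfy f = f_x = f_y = 0. In particular no (x, y) ∈ {−4, ..., 4}² is singular; the curve is smooth.


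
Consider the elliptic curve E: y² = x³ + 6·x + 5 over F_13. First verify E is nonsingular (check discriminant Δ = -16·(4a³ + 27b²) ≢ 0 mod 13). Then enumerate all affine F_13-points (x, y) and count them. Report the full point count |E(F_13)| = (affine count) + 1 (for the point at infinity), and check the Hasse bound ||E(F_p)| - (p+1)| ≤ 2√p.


Affine points = {(1, 5), (1, 8), (2, 5), (2, 8), (5, 2), (5, 11), (6, 6), (6, 7), (7, 0), (10, 5), (10, 8)}; affine count = 11; |E(F_13)| = 12.

Discriminant check: Δ ∝ 4a³ + 27b² = 4·6³ + 27·5² = 4·216 + 27·25 ≡ 5 (mod 13). Nonzero ⇒ E is nonsingular.
For each x ∈ F_13, compute rhs = x³ + 6·x + 5 mod 13, then count y ∈ F_13 with y² ≡ rhs.
  x = 0: rhs = 5, matching y values: none (0 points).
  x = 1: rhs = 12, matching y values: 5, 8 (2 points).
  x = 2: rhs = 12, matching y values: 5, 8 (2 points).
  x = 3: rhs = 11, matching y values: none (0 points).
  x = 4: rhs = 2, matching y values: none (0 points).
  x = 5: rhs = 4, matching y values: 2, 11 (2 points).
  x = 6: rhs = 10, matching y values: 6, 7 (2 points).
  x = 7: rhs = 0, matching y values: 0 (1 points).
  x = 8: rhs = 6, matching y values: none (0 points).
  x = 9: rhs = 8, matching y values: none (0 points).
  x = 10: rhs = 12, matching y values: 5, 8 (2 points).
  x = 11: rhs = 11, matching y values: none (0 points).
  x = 12: rhs = 11, matching y values: none (0 points).
Total affine count: 11.
Full point count |E(F_13)| = 11 + 1 = 12.
Hasse bound: |12 − (13+1)| = |-2| = 2 ≤ 2√13 ≈ 7.2111 ✓.


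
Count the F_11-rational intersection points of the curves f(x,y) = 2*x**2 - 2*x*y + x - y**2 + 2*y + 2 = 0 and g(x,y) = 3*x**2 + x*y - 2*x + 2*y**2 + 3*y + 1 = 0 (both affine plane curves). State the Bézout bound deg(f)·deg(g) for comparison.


Common zeros: {(8, 4)}; count = 1; Bézout bound = 4.

deg(f) = 2, deg(g) = 2, so Bézout bound = 4.
Scan x ∈ F_11. For each x, list the y ∈ F_11 with f(x, y) ≡ 0 and those with g(x, y) ≡ 0 (mod 11); the common zeros in that column are the intersection.
  x = 0: f ≡ 0 at y ∈ {6, 7}; g ≡ 0 at y ∈ {5, 10}; common: ∅.
  x = 1: f ≡ 0 at y ∈ {4, 7}; g ≡ 0 at y ∈ {10}; common: ∅.
  x = 2: f ≡ 0 at y ∈ ∅; g ≡ 0 at y ∈ ∅; common: ∅.
  x = 3: f ≡ 0 at y ∈ {2, 5}; g ≡ 0 at y ∈ {0, 8}; common: ∅.
  x = 4: f ≡ 0 at y ∈ {2, 3}; g ≡ 0 at y ∈ ∅; common: ∅.
  x = 5: f ≡ 0 at y ∈ ∅; g ≡ 0 at y ∈ {0, 7}; common: ∅.
  x = 6: f ≡ 0 at y ∈ ∅; g ≡ 0 at y ∈ {4, 8}; common: ∅.
  x = 7: f ≡ 0 at y ∈ {5}; g ≡ 0 at y ∈ ∅; common: ∅.
  x = 8: f ≡ 0 at y ∈ {4}; g ≡ 0 at y ∈ {4, 7}; common: {4}.
  x = 9: f ≡ 0 at y ∈ ∅; g ≡ 0 at y ∈ ∅; common: ∅.
  x = 10: f ≡ 0 at y ∈ ∅; g ≡ 0 at y ∈ {5}; common: ∅.
Collecting: common zeros = {(8, 4)}, so the count is 1.
Comparison with the Bézout bound: 1 ≤ 4 = deg(f)·deg(g), as expected for curves with no common component (the affine F_11-count falls short of the bound because intersections may lie at infinity, over extension fields, or carry multiplicity).


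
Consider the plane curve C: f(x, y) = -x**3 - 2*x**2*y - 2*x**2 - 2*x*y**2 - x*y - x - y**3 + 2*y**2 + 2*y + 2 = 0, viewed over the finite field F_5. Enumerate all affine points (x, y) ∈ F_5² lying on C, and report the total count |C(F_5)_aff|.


Affine F_5-points: {(0, 1), (1, 4), (2, 3), (3, 1), (3, 4)}; count = 5.

For each of the 25 pairs (x, y) ∈ F_5², evaluate f(x, y) mod 5. Record the zeros.
  x = 0: [0↦2, 1↦0, 2↦1, 3↦4, 4↦3]  zeros at y ∈ {1}
  x = 1: [0↦3, 1↦1, 2↦3, 3↦3, 4↦0]  zeros at y ∈ {4}
  x = 2: [0↦4, 1↦3, 2↦2, 3↦0, 4↦1]  zeros at y ∈ {3}
  x = 3: [0↦4, 1↦0, 2↦2, 3↦4, 4↦0]  zeros at y ∈ {1, 4}
  x = 4: [0↦2, 1↦1, 2↦2, 3↦4, 4↦1]  zeros at y ∈ ∅
Collecting zeros: affine points = {(0, 1), (1, 4), (2, 3), (3, 1), (3, 4)}.
Total count |C(F_5)_aff| = 5.


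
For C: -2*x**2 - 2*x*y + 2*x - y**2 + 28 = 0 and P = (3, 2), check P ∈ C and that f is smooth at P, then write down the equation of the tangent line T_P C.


Tangent line at P: -14*x - 10*y + 62 = 0.

Step 1: f(3, 2) = 0, so P lies on C.
Step 2: partial derivatives
  f_x(x, y) = -4*x - 2*y + 2, f_y(x, y) = -2*x - 2*y.
  f_x(P) = -14, f_y(P) = -10 (gradient nonzero, so P is smooth).
Step 3: tangent line at P: -14·(x − 3) + -10·(y − 2) = 0.
Expanding: -14*x - 10*y + 62 = 0.


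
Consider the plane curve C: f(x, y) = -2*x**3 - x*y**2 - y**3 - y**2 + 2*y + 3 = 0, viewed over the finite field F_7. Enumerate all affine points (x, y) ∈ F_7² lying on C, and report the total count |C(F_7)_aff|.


Affine F_7-points: {(1, 1), (2, 5), (3, 5), (3, 6), (5, 1), (5, 3), (5, 4)}; count = 7.

For each of the 49 pairs (x, y) ∈ F_7², evaluate f(x, y) mod 7. Record the zeros.
  x = 0: [0↦3, 1↦3, 2↦2, 3↦1, 4↦1, 5↦3, 6↦1]  zeros at y ∈ ∅
  x = 1: [0↦1, 1↦0, 2↦3, 3↦4, 4↦4, 5↦4, 6↦5]  zeros at y ∈ {1}
  x = 2: [0↦1, 1↦6, 2↦6, 3↦2, 4↦2, 5↦0, 6↦4]  zeros at y ∈ {5}
  x = 3: [0↦5, 1↦2, 2↦6, 3↦4, 4↦4, 5↦0, 6↦0]  zeros at y ∈ {5, 6}
  x = 4: [0↦1, 1↦4, 2↦5, 3↦5, 4↦5, 5↦6, 6↦2]  zeros at y ∈ ∅
  x = 5: [0↦5, 1↦0, 2↦5, 3↦0, 4↦0, 5↦6, 6↦5]  zeros at y ∈ {1, 3, 4}
  x = 6: [0↦5, 1↦6, 2↦1, 3↦5, 4↦5, 5↦2, 6↦4]  zeros at y ∈ ∅
Collecting zeros: affine points = {(1, 1), (2, 5), (3, 5), (3, 6), (5, 1), (5, 3), (5, 4)}.
Total count |C(F_7)_aff| = 7.


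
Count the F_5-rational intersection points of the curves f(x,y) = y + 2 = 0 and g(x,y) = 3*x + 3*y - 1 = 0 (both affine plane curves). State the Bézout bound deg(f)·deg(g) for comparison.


Common zeros: {(4, 3)}; count = 1; Bézout bound = 1.

deg(f) = 1, deg(g) = 1, so Bézout bound = 1.
Scan x ∈ F_5. For each x, list the y ∈ F_5 with f(x, y) ≡ 0 and those with g(x, y) ≡ 0 (mod 5); the common zeros in that column are the intersection.
  x = 0: f ≡ 0 at y ∈ {3}; g ≡ 0 at y ∈ {2}; common: ∅.
  x = 1: f ≡ 0 at y ∈ {3}; g ≡ 0 at y ∈ {1}; common: ∅.
  x = 2: f ≡ 0 at y ∈ {3}; g ≡ 0 at y ∈ {0}; common: ∅.
  x = 3: f ≡ 0 at y ∈ {3}; g ≡ 0 at y ∈ {4}; common: ∅.
  x = 4: f ≡ 0 at y ∈ {3}; g ≡ 0 at y ∈ {3}; common: {3}.
Collecting: common zeros = {(4, 3)}, so the count is 1.
Comparison with the Bézout bound: 1 ≤ 1 = deg(f)·deg(g), as expected for curves with no common component (the bound is attained).


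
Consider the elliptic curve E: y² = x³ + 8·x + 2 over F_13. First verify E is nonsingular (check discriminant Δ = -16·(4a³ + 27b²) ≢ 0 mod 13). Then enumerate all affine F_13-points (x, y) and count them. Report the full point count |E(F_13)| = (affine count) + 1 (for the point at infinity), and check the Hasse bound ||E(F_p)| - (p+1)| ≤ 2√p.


Affine points = {(2, 0), (3, 1), (3, 12), (9, 6), (9, 7), (10, 4), (10, 9), (11, 2), (11, 11)}; affine count = 9; |E(F_13)| = 10.

Discriminant check: Δ ∝ 4a³ + 27b² = 4·8³ + 27·2² = 4·512 + 27·4 ≡ 11 (mod 13). Nonzero ⇒ E is nonsingular.
For each x ∈ F_13, compute rhs = x³ + 8·x + 2 mod 13, then count y ∈ F_13 with y² ≡ rhs.
  x = 0: rhs = 2, matching y values: none (0 points).
  x = 1: rhs = 11, matching y values: none (0 points).
  x = 2: rhs = 0, matching y values: 0 (1 points).
  x = 3: rhs = 1, matching y values: 1, 12 (2 points).
  x = 4: rhs = 7, matching y values: none (0 points).
  x = 5: rhs = 11, matching y values: none (0 points).
  x = 6: rhs = 6, matching y values: none (0 points).
  x = 7: rhs = 11, matching y values: none (0 points).
  x = 8: rhs = 6, matching y values: none (0 points).
  x = 9: rhs = 10, matching y values: 6, 7 (2 points).
  x = 10: rhs = 3, matching y values: 4, 9 (2 points).
  x = 11: rhs = 4, matching y values: 2, 11 (2 points).
  x = 12: rhs = 6, matching y values: none (0 points).
Total affine count: 9.
Full point count |E(F_13)| = 9 + 1 = 10.
Hasse bound: |10 − (13+1)| = |-4| = 4 ≤ 2√13 ≈ 7.2111 ✓.


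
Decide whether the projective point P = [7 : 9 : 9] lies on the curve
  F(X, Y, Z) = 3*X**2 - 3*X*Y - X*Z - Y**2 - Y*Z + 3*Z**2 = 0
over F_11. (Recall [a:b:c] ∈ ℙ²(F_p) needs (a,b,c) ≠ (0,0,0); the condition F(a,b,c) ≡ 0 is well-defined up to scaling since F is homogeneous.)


F(7,9,9) ≡ 9 (mod 11); P is NOT on the curve.

Evaluate F(7, 9, 9) term-by-term (mod 11).
  3*X**2 ↦ 3·49·1·1 = 147
  -3*X*Y ↦ -3·7·9·1 = -189
  -X*Z ↦ -1·7·1·9 = -63
  -Y**2 ↦ -1·1·81·1 = -81
  -Y*Z ↦ -1·1·9·9 = -81
  3*Z**2 ↦ 3·1·1·81 = 243
Sum: F(7, 9, 9) = (147) + (-189) + (-63) + (-81) + (-81) + (243) = -24.
Reducing mod 11: -24 ≡ 9 (mod 11).
Since F(a, b, c) ≡ 9 ≠ 0 (mod 11), P does NOT lie on the curve.


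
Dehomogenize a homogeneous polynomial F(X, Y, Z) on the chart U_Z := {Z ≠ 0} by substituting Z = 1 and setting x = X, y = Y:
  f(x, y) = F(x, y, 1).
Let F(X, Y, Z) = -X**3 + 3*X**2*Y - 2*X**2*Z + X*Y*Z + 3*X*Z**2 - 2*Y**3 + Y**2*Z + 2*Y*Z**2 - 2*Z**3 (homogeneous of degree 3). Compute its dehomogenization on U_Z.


f(x, y) = -x**3 + 3*x**2*y - 2*x**2 + x*y + 3*x - 2*y**3 + y**2 + 2*y - 2

On U_Z we set Z = 1. Each monomial c·X^i·Y^j·Z^k in F becomes c·x^i·y^j·1^k = c·x^i·y^j.
Substituting Z = 1: F(X, Y, 1) = -x**3 + 3*x**2*y - 2*x**2 + x*y + 3*x - 2*y**3 + y**2 + 2*y - 2.
Note: deg(f) ≤ deg(F) = 3; strict inequality happens when F is divisible by Z (lost terms).


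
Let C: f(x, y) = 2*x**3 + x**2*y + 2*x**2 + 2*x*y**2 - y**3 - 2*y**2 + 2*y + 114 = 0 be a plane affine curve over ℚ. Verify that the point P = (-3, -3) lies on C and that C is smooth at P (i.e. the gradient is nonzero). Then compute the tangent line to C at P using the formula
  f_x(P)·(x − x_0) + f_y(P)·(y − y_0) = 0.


Tangent line at P: 78*x + 32*y + 330 = 0.

Step 1: f(-3, -3) = 0, so P lies on C.
Step 2: partial derivatives
  f_x(x, y) = 6*x**2 + 2*x*y + 4*x + 2*y**2, f_y(x, y) = x**2 + 4*x*y - 3*y**2 - 4*y + 2.
  f_x(P) = 78, f_y(P) = 32 (gradient nonzero, so P is smooth).
Step 3: tangent line at P: 78·(x − -3) + 32·(y − -3) = 0.
Expanding: 78*x + 32*y + 330 = 0.


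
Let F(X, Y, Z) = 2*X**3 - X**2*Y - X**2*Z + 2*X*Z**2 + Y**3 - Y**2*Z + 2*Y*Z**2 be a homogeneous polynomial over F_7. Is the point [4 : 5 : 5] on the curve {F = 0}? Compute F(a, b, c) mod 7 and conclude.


F(4,5,5) ≡ 5 (mod 7); P is NOT on the curve.

Evaluate F(4, 5, 5) term-by-term (mod 7).
  2*X**3 ↦ 2·64·1·1 = 128
  -X**2*Y ↦ -1·16·5·1 = -80
  -X**2*Z ↦ -1·16·1·5 = -80
  2*X*Z**2 ↦ 2·4·1·25 = 200
  Y**3 ↦ 1·1·125·1 = 125
  -Y**2*Z ↦ -1·1·25·5 = -125
  2*Y*Z**2 ↦ 2·1·5·25 = 250
Sum: F(4, 5, 5) = (128) + (-80) + (-80) + (200) + (125) + (-125) + (250) = 418.
Reducing mod 7: 418 ≡ 5 (mod 7).
Since F(a, b, c) ≡ 5 ≠ 0 (mod 7), P does NOT lie on the curve.


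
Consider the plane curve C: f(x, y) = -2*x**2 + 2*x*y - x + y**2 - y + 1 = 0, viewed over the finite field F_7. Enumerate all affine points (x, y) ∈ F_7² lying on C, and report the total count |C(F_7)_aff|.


Affine F_7-points: {(0, 3), (0, 5), (1, 1), (1, 5), (3, 1), (4, 0), (6, 0), (6, 3)}; count = 8.

For each of the 49 pairs (x, y) ∈ F_7², evaluate f(x, y) mod 7. Record the zeros.
  x = 0: [0↦1, 1↦1, 2↦3, 3↦0, 4↦6, 5↦0, 6↦3]  zeros at y ∈ {3, 5}
  x = 1: [0↦5, 1↦0, 2↦4, 3↦3, 4↦4, 5↦0, 6↦5]  zeros at y ∈ {1, 5}
  x = 2: [0↦5, 1↦2, 2↦1, 3↦2, 4↦5, 5↦3, 6↦3]  zeros at y ∈ ∅
  x = 3: [0↦1, 1↦0, 2↦1, 3↦4, 4↦2, 5↦2, 6↦4]  zeros at y ∈ {1}
  x = 4: [0↦0, 1↦1, 2↦4, 3↦2, 4↦2, 5↦4, 6↦1]  zeros at y ∈ {0}
  x = 5: [0↦2, 1↦5, 2↦3, 3↦3, 4↦5, 5↦2, 6↦1]  zeros at y ∈ ∅
  x = 6: [0↦0, 1↦5, 2↦5, 3↦0, 4↦4, 5↦3, 6↦4]  zeros at y ∈ {0, 3}
Collecting zeros: affine points = {(0, 3), (0, 5), (1, 1), (1, 5), (3, 1), (4, 0), (6, 0), (6, 3)}.
Total count |C(F_7)_aff| = 8.


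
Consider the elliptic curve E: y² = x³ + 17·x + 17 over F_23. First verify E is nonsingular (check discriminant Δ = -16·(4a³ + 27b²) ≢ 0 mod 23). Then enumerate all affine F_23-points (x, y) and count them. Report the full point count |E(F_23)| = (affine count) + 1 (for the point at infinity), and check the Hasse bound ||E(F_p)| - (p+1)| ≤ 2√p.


Affine points = {(1, 9), (1, 14), (2, 6), (2, 17), (3, 7), (3, 16), (6, 6), (6, 17), (9, 5), (9, 18), (14, 3), (14, 20), (15, 6), (15, 17), (19, 0), (20, 10), (20, 13)}; affine count = 17; |E(F_23)| = 18.

Discriminant check: Δ ∝ 4a³ + 27b² = 4·17³ + 27·17² = 4·4913 + 27·289 ≡ 16 (mod 23). Nonzero ⇒ E is nonsingular.
For each x ∈ F_23, compute rhs = x³ + 17·x + 17 mod 23, then count y ∈ F_23 with y² ≡ rhs.
  x = 0: rhs = 17, matching y values: none (0 points).
  x = 1: rhs = 12, matching y values: 9, 14 (2 points).
  x = 2: rhs = 13, matching y values: 6, 17 (2 points).
  x = 3: rhs = 3, matching y values: 7, 16 (2 points).
  x = 4: rhs = 11, matching y values: none (0 points).
  x = 5: rhs = 20, matching y values: none (0 points).
  x = 6: rhs = 13, matching y values: 6, 17 (2 points).
  x = 7: rhs = 19, matching y values: none (0 points).
  x = 8: rhs = 21, matching y values: none (0 points).
  x = 9: rhs = 2, matching y values: 5, 18 (2 points).
  x = 10: rhs = 14, matching y values: none (0 points).
  x = 11: rhs = 17, matching y values: none (0 points).
  x = 12: rhs = 17, matching y values: none (0 points).
  x = 13: rhs = 20, matching y values: none (0 points).
  x = 14: rhs = 9, matching y values: 3, 20 (2 points).
  x = 15: rhs = 13, matching y values: 6, 17 (2 points).
  x = 16: rhs = 15, matching y values: none (0 points).
  x = 17: rhs = 21, matching y values: none (0 points).
  x = 18: rhs = 14, matching y values: none (0 points).
  x = 19: rhs = 0, matching y values: 0 (1 points).
  x = 20: rhs = 8, matching y values: 10, 13 (2 points).
  x = 21: rhs = 21, matching y values: none (0 points).
  x = 22: rhs = 22, matching y values: none (0 points).
Total affine count: 17.
Full point count |E(F_23)| = 17 + 1 = 18.
Hasse bound: |18 − (23+1)| = |-6| = 6 ≤ 2√23 ≈ 9.5917 ✓.


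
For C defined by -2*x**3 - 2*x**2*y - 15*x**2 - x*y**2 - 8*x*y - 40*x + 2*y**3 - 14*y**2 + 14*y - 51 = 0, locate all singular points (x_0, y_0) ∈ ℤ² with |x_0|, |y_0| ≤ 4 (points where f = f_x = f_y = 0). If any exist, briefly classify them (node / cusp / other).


Singular points: {(-3, 2)}; classification: node.

Compute partial derivatives:
  f_x = -6*x**2 - 4*x*y - 30*x - y**2 - 8*y - 40.
  f_y = -2*x**2 - 2*x*y - 8*x + 6*y**2 - 28*y + 14.
Scan x_0 ∈ {−4, ..., 4}. For each x_0, f_y(x_0, y) is a polynomial in y; find its integer roots y ∈ {−4, ..., 4}, then test f_x and f at those candidates.
  x = -4: f_y(-4, y) = 6*y**2 - 20*y + 14; vanishes at y ∈ {1}. (-4, 1): f_x = -9 ≠ 0.
  x = -3: f_y(-3, y) = 6*y**2 - 22*y + 20; vanishes at y ∈ {2}. (-3, 2): f_x = 0, f = 0 — SINGULAR.
  x = -2: f_y(-2, y) = 6*y**2 - 24*y + 22; no integer root y with |y| ≤ 4.
  x = -1: f_y(-1, y) = 6*y**2 - 26*y + 20; vanishes at y ∈ {1}. (-1, 1): f_x = -21 ≠ 0.
  x = 0: f_y(0, y) = 6*y**2 - 28*y + 14; no integer root y with |y| ≤ 4.
  x = 1: f_y(1, y) = 6*y**2 - 30*y + 4; no integer root y with |y| ≤ 4.
  x = 2: f_y(2, y) = 6*y**2 - 32*y - 10; no integer root y with |y| ≤ 4.
  x = 3: f_y(3, y) = 6*y**2 - 34*y - 28; no integer root y with |y| ≤ 4.
  x = 4: f_y(4, y) = 6*y**2 - 36*y - 50; no integer root y with |y| ≤ 4.
Only singular point on the grid: (-3, 2).
Classify: substitute x = -3 + u, y = 2 + v and expand: f = -2*u**3 - 2*u**2*v - u**2 - u*v**2 + 2*v**3 + v**2.
No constant or linear terms (consistent with a singular point). Quadratic part: -u**2 + v**2. Cubic part: -2*u**3 - 2*u**2*v - u*v**2 + 2*v**3.
The quadratic part v**2 - u**2 = (v − u)(v + u) splits into two distinct linear factors, so there are two distinct tangent lines y − 2 = ±(x − -3) — this is a node (ordinary double point).
Classification: node.


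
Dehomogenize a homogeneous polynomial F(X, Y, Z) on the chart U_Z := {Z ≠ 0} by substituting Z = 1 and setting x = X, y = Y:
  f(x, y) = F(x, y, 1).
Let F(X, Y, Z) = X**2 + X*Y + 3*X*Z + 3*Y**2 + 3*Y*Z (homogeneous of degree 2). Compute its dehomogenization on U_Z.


f(x, y) = x**2 + x*y + 3*x + 3*y**2 + 3*y

On U_Z we set Z = 1. Each monomial c·X^i·Y^j·Z^k in F becomes c·x^i·y^j·1^k = c·x^i·y^j.
Substituting Z = 1: F(X, Y, 1) = x**2 + x*y + 3*x + 3*y**2 + 3*y.
Note: deg(f) ≤ deg(F) = 2; strict inequality happens when F is divisible by Z (lost terms).


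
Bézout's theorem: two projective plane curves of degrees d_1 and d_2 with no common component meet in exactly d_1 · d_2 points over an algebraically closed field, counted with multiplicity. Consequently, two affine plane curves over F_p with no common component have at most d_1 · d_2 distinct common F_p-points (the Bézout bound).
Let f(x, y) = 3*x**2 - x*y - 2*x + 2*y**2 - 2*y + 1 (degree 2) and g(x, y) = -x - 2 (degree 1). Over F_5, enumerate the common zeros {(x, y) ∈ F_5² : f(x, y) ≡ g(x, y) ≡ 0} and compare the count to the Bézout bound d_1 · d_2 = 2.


Common zeros: {(3, 2), (3, 3)}; count = 2; Bézout bound = 2.

deg(f) = 2, deg(g) = 1, so Bézout bound = 2.
Scan x ∈ F_5. For each x, list the y ∈ F_5 with f(x, y) ≡ 0 and those with g(x, y) ≡ 0 (mod 5); the common zeros in that column are the intersection.
  x = 0: f ≡ 0 at y ∈ {2, 4}; g ≡ 0 at y ∈ ∅; common: ∅.
  x = 1: f ≡ 0 at y ∈ ∅; g ≡ 0 at y ∈ ∅; common: ∅.
  x = 2: f ≡ 0 at y ∈ {3, 4}; g ≡ 0 at y ∈ ∅; common: ∅.
  x = 3: f ≡ 0 at y ∈ {2, 3}; g ≡ 0 at y ∈ {0, 1, 2, 3, 4}; common: {2, 3}.
  x = 4: f ≡ 0 at y ∈ ∅; g ≡ 0 at y ∈ ∅; common: ∅.
Collecting: common zeros = {(3, 2), (3, 3)}, so the count is 2.
Comparison with the Bézout bound: 2 ≤ 2 = deg(f)·deg(g), as expected for curves with no common component (the bound is attained).


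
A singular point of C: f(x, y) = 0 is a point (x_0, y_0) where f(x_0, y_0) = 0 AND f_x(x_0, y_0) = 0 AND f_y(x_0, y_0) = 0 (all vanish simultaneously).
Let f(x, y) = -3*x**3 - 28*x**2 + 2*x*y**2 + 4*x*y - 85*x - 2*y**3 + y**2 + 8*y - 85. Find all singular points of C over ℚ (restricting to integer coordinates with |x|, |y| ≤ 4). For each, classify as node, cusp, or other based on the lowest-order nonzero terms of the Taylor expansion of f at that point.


Singular points: {(-3, -1)}; classification: node.

Compute partial derivatives:
  f_x = -9*x**2 - 56*x + 2*y**2 + 4*y - 85.
  f_y = 4*x*y + 4*x - 6*y**2 + 2*y + 8.
Scan x_0 ∈ {−4, ..., 4}. For each x_0, f_y(x_0, y) is a polynomial in y; find its integer roots y ∈ {−4, ..., 4}, then test f_x and f at those candidates.
  x = -4: f_y(-4, y) = -6*y**2 - 14*y - 8; vanishes at y ∈ {-1}. (-4, -1): f_x = -7 ≠ 0.
  x = -3: f_y(-3, y) = -6*y**2 - 10*y - 4; vanishes at y ∈ {-1}. (-3, -1): f_x = 0, f = 0 — SINGULAR.
  x = -2: f_y(-2, y) = -6*y**2 - 6*y; vanishes at y ∈ {-1, 0}. (-2, -1): f_x = -11 ≠ 0; (-2, 0): f_x = -9 ≠ 0.
  x = -1: f_y(-1, y) = -6*y**2 - 2*y + 4; vanishes at y ∈ {-1}. (-1, -1): f_x = -40 ≠ 0.
  x = 0: f_y(0, y) = -6*y**2 + 2*y + 8; vanishes at y ∈ {-1}. (0, -1): f_x = -87 ≠ 0.
  x = 1: f_y(1, y) = -6*y**2 + 6*y + 12; vanishes at y ∈ {-1, 2}. (1, -1): f_x = -152 ≠ 0; (1, 2): f_x = -134 ≠ 0.
  x = 2: f_y(2, y) = -6*y**2 + 10*y + 16; vanishes at y ∈ {-1}. (2, -1): f_x = -235 ≠ 0.
  x = 3: f_y(3, y) = -6*y**2 + 14*y + 20; vanishes at y ∈ {-1}. (3, -1): f_x = -336 ≠ 0.
  x = 4: f_y(4, y) = -6*y**2 + 18*y + 24; vanishes at y ∈ {-1, 4}. (4, -1): f_x = -455 ≠ 0; (4, 4): f_x = -405 ≠ 0.
Only singular point on the grid: (-3, -1).
Classify: substitute x = -3 + u, y = -1 + v and expand: f = -3*u**3 - u**2 + 2*u*v**2 - 2*v**3 + v**2.
No constant or linear terms (consistent with a singular point). Quadratic part: -u**2 + v**2. Cubic part: -3*u**3 + 2*u*v**2 - 2*v**3.
The quadratic part v**2 - u**2 = (v − u)(v + u) splits into two distinct linear factors, so there are two distinct tangent lines y − -1 = ±(x − -3) — this is a node (ordinary double point).
Classification: node.


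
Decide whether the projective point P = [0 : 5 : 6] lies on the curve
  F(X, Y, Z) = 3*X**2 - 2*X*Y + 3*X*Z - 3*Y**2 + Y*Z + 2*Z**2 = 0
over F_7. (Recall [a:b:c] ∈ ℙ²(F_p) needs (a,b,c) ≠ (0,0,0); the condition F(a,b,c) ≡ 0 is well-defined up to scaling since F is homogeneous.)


F(0,5,6) ≡ 6 (mod 7); P is NOT on the curve.

Evaluate F(0, 5, 6) term-by-term (mod 7).
  3*X**2 ↦ 3·0·1·1 = 0
  -2*X*Y ↦ -2·0·5·1 = 0
  3*X*Z ↦ 3·0·1·6 = 0
  -3*Y**2 ↦ -3·1·25·1 = -75
  Y*Z ↦ 1·1·5·6 = 30
  2*Z**2 ↦ 2·1·1·36 = 72
Sum: F(0, 5, 6) = (0) + (0) + (0) + (-75) + (30) + (72) = 27.
Reducing mod 7: 27 ≡ 6 (mod 7).
Since F(a, b, c) ≡ 6 ≠ 0 (mod 7), P does NOT lie on the curve.


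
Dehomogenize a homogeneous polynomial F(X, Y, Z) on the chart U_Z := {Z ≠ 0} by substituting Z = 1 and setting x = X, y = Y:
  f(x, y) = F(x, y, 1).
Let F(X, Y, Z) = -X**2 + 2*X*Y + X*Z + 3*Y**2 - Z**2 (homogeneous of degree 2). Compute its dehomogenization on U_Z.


f(x, y) = -x**2 + 2*x*y + x + 3*y**2 - 1

On U_Z we set Z = 1. Each monomial c·X^i·Y^j·Z^k in F becomes c·x^i·y^j·1^k = c·x^i·y^j.
Substituting Z = 1: F(X, Y, 1) = -x**2 + 2*x*y + x + 3*y**2 - 1.
Note: deg(f) ≤ deg(F) = 2; strict inequality happens when F is divisible by Z (lost terms).


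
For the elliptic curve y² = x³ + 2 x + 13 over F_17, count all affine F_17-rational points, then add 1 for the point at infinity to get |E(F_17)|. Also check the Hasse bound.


Affine points = {(0, 8), (0, 9), (1, 4), (1, 13), (2, 5), (2, 12), (4, 0), (7, 8), (7, 9), (10, 8), (10, 9), (13, 3), (13, 14), (15, 1), (15, 16)}; affine count = 15; |E(F_17)| = 16.

Discriminant check: Δ ∝ 4a³ + 27b² = 4·2³ + 27·13² = 4·8 + 27·169 ≡ 5 (mod 17). Nonzero ⇒ E is nonsingular.
For each x ∈ F_17, compute rhs = x³ + 2·x + 13 mod 17, then count y ∈ F_17 with y² ≡ rhs.
  x = 0: rhs = 13, matching y values: 8, 9 (2 points).
  x = 1: rhs = 16, matching y values: 4, 13 (2 points).
  x = 2: rhs = 8, matching y values: 5, 12 (2 points).
  x = 3: rhs = 12, matching y values: none (0 points).
  x = 4: rhs = 0, matching y values: 0 (1 points).
  x = 5: rhs = 12, matching y values: none (0 points).
  x = 6: rhs = 3, matching y values: none (0 points).
  x = 7: rhs = 13, matching y values: 8, 9 (2 points).
  x = 8: rhs = 14, matching y values: none (0 points).
  x = 9: rhs = 12, matching y values: none (0 points).
  x = 10: rhs = 13, matching y values: 8, 9 (2 points).
  x = 11: rhs = 6, matching y values: none (0 points).
  x = 12: rhs = 14, matching y values: none (0 points).
  x = 13: rhs = 9, matching y values: 3, 14 (2 points).
  x = 14: rhs = 14, matching y values: none (0 points).
  x = 15: rhs = 1, matching y values: 1, 16 (2 points).
  x = 16: rhs = 10, matching y values: none (0 points).
Total affine count: 15.
Full point count |E(F_17)| = 15 + 1 = 16.
Hasse bound: |16 − (17+1)| = |-2| = 2 ≤ 2√17 ≈ 8.2462 ✓.


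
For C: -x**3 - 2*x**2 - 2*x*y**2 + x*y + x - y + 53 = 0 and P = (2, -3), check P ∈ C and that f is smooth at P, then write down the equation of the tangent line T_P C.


Tangent line at P: -40*x + 25*y + 155 = 0.

Step 1: f(2, -3) = 0, so P lies on C.
Step 2: partial derivatives
  f_x(x, y) = -3*x**2 - 4*x - 2*y**2 + y + 1, f_y(x, y) = -4*x*y + x - 1.
  f_x(P) = -40, f_y(P) = 25 (gradient nonzero, so P is smooth).
Step 3: tangent line at P: -40·(x − 2) + 25·(y − -3) = 0.
Expanding: -40*x + 25*y + 155 = 0.


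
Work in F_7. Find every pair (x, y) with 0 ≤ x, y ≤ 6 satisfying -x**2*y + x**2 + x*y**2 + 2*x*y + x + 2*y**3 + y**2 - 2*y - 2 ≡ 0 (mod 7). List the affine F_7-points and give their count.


Affine F_7-points: {(0, 2), (1, 0), (2, 1), (2, 2), (2, 6), (3, 4), (4, 5), (5, 0), (5, 5), (5, 6)}; count = 10.

For each of the 49 pairs (x, y) ∈ F_7², evaluate f(x, y) mod 7. Record the zeros.
  x = 0: [0↦5, 1↦6, 2↦0, 3↦6, 4↦1, 5↦4, 6↦6]  zeros at y ∈ {2}
  x = 1: [0↦0, 1↦3, 2↦1, 3↦6, 4↦2, 5↦1, 6↦1]  zeros at y ∈ {0}
  x = 2: [0↦4, 1↦0, 2↦0, 3↦2, 4↦4, 5↦4, 6↦0]  zeros at y ∈ {1, 2, 6}
  x = 3: [0↦3, 1↦4, 2↦4, 3↦1, 4↦0, 5↦6, 6↦3]  zeros at y ∈ {4}
  x = 4: [0↦4, 1↦1, 2↦6, 3↦3, 4↦4, 5↦0, 6↦3]  zeros at y ∈ {5}
  x = 5: [0↦0, 1↦5, 2↦6, 3↦1, 4↦2, 5↦0, 6↦0]  zeros at y ∈ {0, 5, 6}
  x = 6: [0↦5, 1↦2, 2↦4, 3↦2, 4↦1, 5↦6, 6↦1]  zeros at y ∈ ∅
Collecting zeros: affine points = {(0, 2), (1, 0), (2, 1), (2, 2), (2, 6), (3, 4), (4, 5), (5, 0), (5, 5), (5, 6)}.
Total count |C(F_7)_aff| = 10.


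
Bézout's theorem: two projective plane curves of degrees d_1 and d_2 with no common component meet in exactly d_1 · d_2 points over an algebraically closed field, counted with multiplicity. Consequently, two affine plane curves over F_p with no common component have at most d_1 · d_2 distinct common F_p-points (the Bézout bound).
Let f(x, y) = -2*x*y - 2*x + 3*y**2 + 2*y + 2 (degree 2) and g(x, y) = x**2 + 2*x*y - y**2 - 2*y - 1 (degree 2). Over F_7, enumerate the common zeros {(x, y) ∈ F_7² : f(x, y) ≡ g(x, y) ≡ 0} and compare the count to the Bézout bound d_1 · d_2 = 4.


Common zeros: {(1, 0)}; count = 1; Bézout bound = 4.

deg(f) = 2, deg(g) = 2, so Bézout bound = 4.
Scan x ∈ F_7. For each x, list the y ∈ F_7 with f(x, y) ≡ 0 and those with g(x, y) ≡ 0 (mod 7); the common zeros in that column are the intersection.
  x = 0: f ≡ 0 at y ∈ {1, 3}; g ≡ 0 at y ∈ {6}; common: ∅.
  x = 1: f ≡ 0 at y ∈ {0}; g ≡ 0 at y ∈ {0}; common: {0}.
  x = 2: f ≡ 0 at y ∈ {5}; g ≡ 0 at y ∈ {3, 6}; common: ∅.
  x = 3: f ≡ 0 at y ∈ {2, 4}; g ≡ 0 at y ∈ ∅; common: ∅.
  x = 4: f ≡ 0 at y ∈ ∅; g ≡ 0 at y ∈ ∅; common: ∅.
  x = 5: f ≡ 0 at y ∈ ∅; g ≡ 0 at y ∈ ∅; common: ∅.
  x = 6: f ≡ 0 at y ∈ ∅; g ≡ 0 at y ∈ {0, 3}; common: ∅.
Collecting: common zeros = {(1, 0)}, so the count is 1.
Comparison with the Bézout bound: 1 ≤ 4 = deg(f)·deg(g), as expected for curves with no common component (the affine F_7-count falls short of the bound because intersections may lie at infinity, over extension fields, or carry multiplicity).


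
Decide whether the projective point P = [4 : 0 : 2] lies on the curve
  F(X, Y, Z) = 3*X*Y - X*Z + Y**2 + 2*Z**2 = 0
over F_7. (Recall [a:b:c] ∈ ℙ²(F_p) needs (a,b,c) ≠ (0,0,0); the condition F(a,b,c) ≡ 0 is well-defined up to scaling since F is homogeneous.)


F(4,0,2) ≡ 0 (mod 7); P is on the curve.

Evaluate F(4, 0, 2) term-by-term (mod 7).
  3*X*Y ↦ 3·4·0·1 = 0
  -X*Z ↦ -1·4·1·2 = -8
  Y**2 ↦ 1·1·0·1 = 0
  2*Z**2 ↦ 2·1·1·4 = 8
Sum: F(4, 0, 2) = (0) + (-8) + (0) + (8) = 0.
Reducing mod 7: 0 ≡ 0 (mod 7).
Since F(a, b, c) ≡ 0 (mod 7), P lies on the curve.


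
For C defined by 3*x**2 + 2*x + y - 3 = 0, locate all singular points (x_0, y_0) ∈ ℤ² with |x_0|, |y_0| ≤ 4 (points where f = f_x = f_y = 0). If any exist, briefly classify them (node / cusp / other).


No singular points in the scanned grid; C is smooth there.

Compute partial derivatives:
  f_x = 6*x + 2.
  f_y = 1.
f_y = 1 is a nonzero constant, so f_y never vanishes: no point (x, y) can satisfy f = f_x = f_y = 0. In particular no (x, y) ∈ {−4, ..., 4}² is singular; the curve is smooth.


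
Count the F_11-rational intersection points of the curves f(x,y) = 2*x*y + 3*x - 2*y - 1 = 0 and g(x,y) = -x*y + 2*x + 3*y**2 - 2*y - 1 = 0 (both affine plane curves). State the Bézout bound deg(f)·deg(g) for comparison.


Common zeros: {(9, 8)}; count = 1; Bézout bound = 4.

deg(f) = 2, deg(g) = 2, so Bézout bound = 4.
Scan x ∈ F_11. For each x, list the y ∈ F_11 with f(x, y) ≡ 0 and those with g(x, y) ≡ 0 (mod 11); the common zeros in that column are the intersection.
  x = 0: f ≡ 0 at y ∈ {5}; g ≡ 0 at y ∈ {1, 7}; common: ∅.
  x = 1: f ≡ 0 at y ∈ ∅; g ≡ 0 at y ∈ ∅; common: ∅.
  x = 2: f ≡ 0 at y ∈ {3}; g ≡ 0 at y ∈ ∅; common: ∅.
  x = 3: f ≡ 0 at y ∈ {9}; g ≡ 0 at y ∈ {4, 5}; common: ∅.
  x = 4: f ≡ 0 at y ∈ {0}; g ≡ 0 at y ∈ ∅; common: ∅.
  x = 5: f ≡ 0 at y ∈ {1}; g ≡ 0 at y ∈ ∅; common: ∅.
  x = 6: f ≡ 0 at y ∈ {6}; g ≡ 0 at y ∈ {0, 10}; common: ∅.
  x = 7: f ≡ 0 at y ∈ {2}; g ≡ 0 at y ∈ ∅; common: ∅.
  x = 8: f ≡ 0 at y ∈ {7}; g ≡ 0 at y ∈ ∅; common: ∅.
  x = 9: f ≡ 0 at y ∈ {8}; g ≡ 0 at y ∈ {3, 8}; common: {8}.
  x = 10: f ≡ 0 at y ∈ {10}; g ≡ 0 at y ∈ {6, 9}; common: ∅.
Collecting: common zeros = {(9, 8)}, so the count is 1.
Comparison with the Bézout bound: 1 ≤ 4 = deg(f)·deg(g), as expected for curves with no common component (the affine F_11-count falls short of the bound because intersections may lie at infinity, over extension fields, or carry multiplicity).


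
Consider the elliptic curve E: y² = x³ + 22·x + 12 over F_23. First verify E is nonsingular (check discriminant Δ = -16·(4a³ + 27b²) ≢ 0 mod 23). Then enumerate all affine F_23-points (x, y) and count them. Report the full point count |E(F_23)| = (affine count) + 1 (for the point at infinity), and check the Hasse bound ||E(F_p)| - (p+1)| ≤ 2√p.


Affine points = {(0, 9), (0, 14), (1, 9), (1, 14), (2, 8), (2, 15), (3, 6), (3, 17), (4, 7), (4, 16), (7, 7), (7, 16), (10, 6), (10, 17), (12, 7), (12, 16), (17, 3), (17, 20), (21, 11), (21, 12), (22, 9), (22, 14)}; affine count = 22; |E(F_23)| = 23.

Discriminant check: Δ ∝ 4a³ + 27b² = 4·22³ + 27·12² = 4·10648 + 27·144 ≡ 20 (mod 23). Nonzero ⇒ E is nonsingular.
For each x ∈ F_23, compute rhs = x³ + 22·x + 12 mod 23, then count y ∈ F_23 with y² ≡ rhs.
  x = 0: rhs = 12, matching y values: 9, 14 (2 points).
  x = 1: rhs = 12, matching y values: 9, 14 (2 points).
  x = 2: rhs = 18, matching y values: 8, 15 (2 points).
  x = 3: rhs = 13, matching y values: 6, 17 (2 points).
  x = 4: rhs = 3, matching y values: 7, 16 (2 points).
  x = 5: rhs = 17, matching y values: none (0 points).
  x = 6: rhs = 15, matching y values: none (0 points).
  x = 7: rhs = 3, matching y values: 7, 16 (2 points).
  x = 8: rhs = 10, matching y values: none (0 points).
  x = 9: rhs = 19, matching y values: none (0 points).
  x = 10: rhs = 13, matching y values: 6, 17 (2 points).
  x = 11: rhs = 21, matching y values: none (0 points).
  x = 12: rhs = 3, matching y values: 7, 16 (2 points).
  x = 13: rhs = 11, matching y values: none (0 points).
  x = 14: rhs = 5, matching y values: none (0 points).
  x = 15: rhs = 14, matching y values: none (0 points).
  x = 16: rhs = 21, matching y values: none (0 points).
  x = 17: rhs = 9, matching y values: 3, 20 (2 points).
  x = 18: rhs = 7, matching y values: none (0 points).
  x = 19: rhs = 21, matching y values: none (0 points).
  x = 20: rhs = 11, matching y values: none (0 points).
  x = 21: rhs = 6, matching y values: 11, 12 (2 points).
  x = 22: rhs = 12, matching y values: 9, 14 (2 points).
Total affine count: 22.
Full point count |E(F_23)| = 22 + 1 = 23.
Hasse bound: |23 − (23+1)| = |-1| = 1 ≤ 2√23 ≈ 9.5917 ✓.


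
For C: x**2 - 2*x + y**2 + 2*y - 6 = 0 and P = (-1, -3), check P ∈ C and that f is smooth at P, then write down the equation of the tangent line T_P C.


Tangent line at P: -4*x - 4*y - 16 = 0.

Step 1: f(-1, -3) = 0, so P lies on C.
Step 2: partial derivatives
  f_x(x, y) = 2*x - 2, f_y(x, y) = 2*y + 2.
  f_x(P) = -4, f_y(P) = -4 (gradient nonzero, so P is smooth).
Step 3: tangent line at P: -4·(x − -1) + -4·(y − -3) = 0.
Expanding: -4*x - 4*y - 16 = 0.


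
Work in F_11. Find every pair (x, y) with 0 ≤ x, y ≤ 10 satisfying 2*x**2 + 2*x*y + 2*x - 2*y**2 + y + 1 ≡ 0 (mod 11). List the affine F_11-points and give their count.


Affine F_11-points: {(0, 1), (0, 5), (1, 8), (1, 10), (5, 5), (5, 6), (9, 1), (9, 3), (10, 6), (10, 10)}; count = 10.

For each of the 121 pairs (x, y) ∈ F_11², evaluate f(x, y) mod 11. Record the zeros.
  x = 0: [0↦1, 1↦0, 2↦6, 3↦8, 4↦6, 5↦0, 6↦1, 7↦9, 8↦2, 9↦2, 10↦9]  zeros at y ∈ {1, 5}
  x = 1: [0↦5, 1↦6, 2↦3, 3↦7, 4↦7, 5↦3, 6↦6, 7↦5, 8↦0, 9↦2, 10↦0]  zeros at y ∈ {8, 10}
  x = 2: [0↦2, 1↦5, 2↦4, 3↦10, 4↦1, 5↦10, 6↦4, 7↦5, 8↦2, 9↦6, 10↦6]  zeros at y ∈ ∅
  x = 3: [0↦3, 1↦8, 2↦9, 3↦6, 4↦10, 5↦10, 6↦6, 7↦9, 8↦8, 9↦3, 10↦5]  zeros at y ∈ ∅
  x = 4: [0↦8, 1↦4, 2↦7, 3↦6, 4↦1, 5↦3, 6↦1, 7↦6, 8↦7, 9↦4, 10↦8]  zeros at y ∈ ∅
  x = 5: [0↦6, 1↦4, 2↦9, 3↦10, 4↦7, 5↦0, 6↦0, 7↦7, 8↦10, 9↦9, 10↦4]  zeros at y ∈ {5, 6}
  x = 6: [0↦8, 1↦8, 2↦4, 3↦7, 4↦6, 5↦1, 6↦3, 7↦1, 8↦6, 9↦7, 10↦4]  zeros at y ∈ ∅
  x = 7: [0↦3, 1↦5, 2↦3, 3↦8, 4↦9, 5↦6, 6↦10, 7↦10, 8↦6, 9↦9, 10↦8]  zeros at y ∈ ∅
  x = 8: [0↦2, 1↦6, 2↦6, 3↦2, 4↦5, 5↦4, 6↦10, 7↦1, 8↦10, 9↦4, 10↦5]  zeros at y ∈ ∅
  x = 9: [0↦5, 1↦0, 2↦2, 3↦0, 4↦5, 5↦6, 6↦3, 7↦7, 8↦7, 9↦3, 10↦6]  zeros at y ∈ {1, 3}
  x = 10: [0↦1, 1↦9, 2↦2, 3↦2, 4↦9, 5↦1, 6↦0, 7↦6, 8↦8, 9↦6, 10↦0]  zeros at y ∈ {6, 10}
Collecting zeros: affine points = {(0, 1), (0, 5), (1, 8), (1, 10), (5, 5), (5, 6), (9, 1), (9, 3), (10, 6), (10, 10)}.
Total count |C(F_11)_aff| = 10.


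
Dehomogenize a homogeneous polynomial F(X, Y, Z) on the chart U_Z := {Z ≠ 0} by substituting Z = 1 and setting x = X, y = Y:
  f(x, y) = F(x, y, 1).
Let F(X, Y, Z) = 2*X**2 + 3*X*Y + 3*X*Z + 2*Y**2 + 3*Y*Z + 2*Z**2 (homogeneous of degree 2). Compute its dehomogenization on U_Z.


f(x, y) = 2*x**2 + 3*x*y + 3*x + 2*y**2 + 3*y + 2

On U_Z we set Z = 1. Each monomial c·X^i·Y^j·Z^k in F becomes c·x^i·y^j·1^k = c·x^i·y^j.
Substituting Z = 1: F(X, Y, 1) = 2*x**2 + 3*x*y + 3*x + 2*y**2 + 3*y + 2.
Note: deg(f) ≤ deg(F) = 2; strict inequality happens when F is divisible by Z (lost terms).


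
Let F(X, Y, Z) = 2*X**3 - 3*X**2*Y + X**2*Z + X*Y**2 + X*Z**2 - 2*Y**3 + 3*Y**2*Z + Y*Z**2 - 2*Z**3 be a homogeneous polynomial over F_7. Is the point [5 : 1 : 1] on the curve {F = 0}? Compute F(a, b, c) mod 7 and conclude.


F(5,1,1) ≡ 0 (mod 7); P is on the curve.

Evaluate F(5, 1, 1) term-by-term (mod 7).
  2*X**3 ↦ 2·125·1·1 = 250
  -3*X**2*Y ↦ -3·25·1·1 = -75
  X**2*Z ↦ 1·25·1·1 = 25
  X*Y**2 ↦ 1·5·1·1 = 5
  X*Z**2 ↦ 1·5·1·1 = 5
  -2*Y**3 ↦ -2·1·1·1 = -2
  3*Y**2*Z ↦ 3·1·1·1 = 3
  Y*Z**2 ↦ 1·1·1·1 = 1
  -2*Z**3 ↦ -2·1·1·1 = -2
Sum: F(5, 1, 1) = (250) + (-75) + (25) + (5) + (5) + (-2) + (3) + (1) + (-2) = 210.
Reducing mod 7: 210 ≡ 0 (mod 7).
Since F(a, b, c) ≡ 0 (mod 7), P lies on the curve.
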